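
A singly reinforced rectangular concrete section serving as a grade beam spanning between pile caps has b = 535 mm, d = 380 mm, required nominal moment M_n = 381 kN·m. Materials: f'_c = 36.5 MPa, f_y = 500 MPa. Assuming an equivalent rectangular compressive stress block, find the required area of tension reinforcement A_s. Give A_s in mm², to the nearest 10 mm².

With M_n = 0.85 f'_c a b (d − a/2), solve the quadratic for a:
a = d − √(d² − 2M_n/(0.85 f'_c b)) = 380 − √(380² − 2 × 381×10⁶/(0.85 × 36.5 × 535)) = 66.17 mm.
A_s = 0.85 f'_c a b / f_y = 0.85 × 36.5 × 66.17 × 535 / 500 = 2196.6 mm².

A_s ≈ 2200 mm²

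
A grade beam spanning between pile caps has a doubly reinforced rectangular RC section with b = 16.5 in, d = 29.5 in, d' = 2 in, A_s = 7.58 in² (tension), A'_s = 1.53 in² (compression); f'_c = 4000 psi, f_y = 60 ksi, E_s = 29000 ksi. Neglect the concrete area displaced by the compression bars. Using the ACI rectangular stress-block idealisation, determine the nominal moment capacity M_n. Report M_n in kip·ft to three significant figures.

Assume both steels yield.
a = (A_s − A'_s) f_y/(0.85 f'_c b) = (7.58 − 1.53) × 60/(0.85 × 4 × 16.5) = 6.471 in.
c = a/β₁ = 6.471/0.85 = 7.613 in; ε'_s = 0.003(c − d')/c = 0.0022 ≥ ε_y = 0.0021, so the compression steel yields.
M_n = (A_s − A'_s) f_y (d − a/2) + A'_s f_y (d − d') = 363 × (29.5 − 3.2355) + 91.8 × (29.5 − 2) = 9534.0 + 2524.5 = 12058.5 kip·in = 12058.5/12 = 1004.88 kip·ft.

M_n ≈ 1000 kip·ft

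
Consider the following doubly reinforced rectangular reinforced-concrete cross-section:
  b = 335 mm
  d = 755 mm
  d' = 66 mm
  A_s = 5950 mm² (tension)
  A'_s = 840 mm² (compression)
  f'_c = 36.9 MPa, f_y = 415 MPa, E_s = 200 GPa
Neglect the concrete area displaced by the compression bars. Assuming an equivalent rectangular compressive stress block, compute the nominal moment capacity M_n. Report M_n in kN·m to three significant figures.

Assume both tension and compression steel yield.
Net tension couple steel: A_s − A'_s = 5110 mm².
a = (A_s − A'_s) f_y / (0.85 f'_c b) = 2120650/(0.85 × 36.9 × 335) = 201.83 mm.
c = a/β₁ = 201.83/0.786 = 256.78 mm; ε'_s = 0.003(c − d')/c = 0.0022 ≥ f_y/E_s = 0.0021, so compression steel does yield.
M_n = (A_s − A'_s) f_y (d − a/2) + A'_s f_y (d − d') = [2120650 × (755 − 100.915) + 348600 × (755 − 66)] × 10⁻⁶ = 1387.09 + 240.19 = 1627.28 kN·m.

M_n ≈ 1630 kN·m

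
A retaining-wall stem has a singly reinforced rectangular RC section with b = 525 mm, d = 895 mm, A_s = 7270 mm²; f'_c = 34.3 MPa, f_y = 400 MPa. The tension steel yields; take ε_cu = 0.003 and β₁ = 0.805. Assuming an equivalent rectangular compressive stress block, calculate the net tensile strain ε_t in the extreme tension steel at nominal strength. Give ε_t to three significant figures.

ε_t ≈ 0.00838

a = A_s f_y/(0.85 f'_c b) = 189.99 mm.
β₁ = 0.805, so c = a/β₁ = 189.99/0.805 = 236.01 mm.
From the linear strain diagram with ε_cu = 0.003: ε_t = 0.003 (d − c)/c = 0.003 × (895 − 236.01)/236.01 = 0.00838.
Since ε_t ≥ 0.005, the section is tension-controlled.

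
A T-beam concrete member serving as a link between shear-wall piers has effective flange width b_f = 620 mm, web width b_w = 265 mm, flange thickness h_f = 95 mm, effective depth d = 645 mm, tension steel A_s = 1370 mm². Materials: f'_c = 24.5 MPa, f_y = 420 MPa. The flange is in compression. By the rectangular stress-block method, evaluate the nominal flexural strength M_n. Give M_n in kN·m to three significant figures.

M_n ≈ 358 kN·m

Tension: T = A_s f_y = 1370 × 420 = 575400 N.
Try a within the flange: a = T/(0.85 f'_c b_f) = 575400/(0.85 × 24.5 × 620) = 44.56 mm.
Since a = 44.56 ≤ h_f = 95 mm, the stress block lies entirely in the flange; analyse as a rectangular beam of width b_f.
M_n = T(d − a/2) = 575400 × (645 − 22.28) = 358.31 × 10⁶ N·mm.
M_n = 358.31 kN·m.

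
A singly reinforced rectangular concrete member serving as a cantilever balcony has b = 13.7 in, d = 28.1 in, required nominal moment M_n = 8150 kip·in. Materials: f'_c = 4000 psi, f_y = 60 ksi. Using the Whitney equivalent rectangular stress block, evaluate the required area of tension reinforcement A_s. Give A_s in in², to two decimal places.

A_s ≈ 5.54 in²

From M_n = 0.85 f'_c a b (d − a/2):
a = d − √(d² − 2M_n/(0.85 f'_c b)) = 28.1 − √(28.1² − 2 × 8150/(0.85 × 4 × 13.7)) = 7.132 in.
A_s = 0.85 f'_c a b / f_y = 0.85 × 4 × 7.132 × 13.7 / 60 = 5.537 in².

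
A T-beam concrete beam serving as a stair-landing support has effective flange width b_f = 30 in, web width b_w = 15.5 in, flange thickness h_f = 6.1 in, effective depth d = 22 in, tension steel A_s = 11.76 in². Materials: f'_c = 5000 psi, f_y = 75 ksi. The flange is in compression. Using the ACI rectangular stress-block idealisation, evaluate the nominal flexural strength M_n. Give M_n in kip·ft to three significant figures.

M_n ≈ 1360 kip·ft

Tension: T = A_s f_y = 11.76 × 75 = 882 kips.
Try a within the flange: a = T/(0.85 f'_c b_f) = 882/(0.85 × 5 × 30) = 6.918 in.
a = 6.918 > h_f = 6.1 in: the block extends into the web. Split into flange-overhang and web parts.
C_f = 0.85 f'_c (b_f − b_w) h_f = 0.85 × 5 × (30 − 15.5) × 6.1 = 375.9 kips.
Remaining web compression depth: a_w = (T − C_f)/(0.85 f'_c b_w) = (882 − 375.9)/(0.85 × 5 × 15.5) = 7.683 in.
M_n = C_f(d − h_f/2) + (T − C_f)(d − a_w/2) = 375.9 × (22 − 3.05) + 506.1 × (22 − 3.8415) = 7123.3 + 9190.0 = 16313.3 kip·in.
M_n = 16313.3/12 = 1359.44 kip·ft.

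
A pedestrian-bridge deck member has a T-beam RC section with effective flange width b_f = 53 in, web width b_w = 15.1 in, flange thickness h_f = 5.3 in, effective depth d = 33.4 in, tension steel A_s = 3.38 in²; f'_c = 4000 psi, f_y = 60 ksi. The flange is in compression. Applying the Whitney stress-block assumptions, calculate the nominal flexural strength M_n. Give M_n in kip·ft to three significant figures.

Tension: T = A_s f_y = 3.38 × 60 = 202.8 kips.
Try a within the flange: a = T/(0.85 f'_c b_f) = 202.8/(0.85 × 4 × 53) = 1.125 in.
Since a = 1.125 ≤ h_f = 5.3 in, the stress block lies entirely in the flange; analyse as a rectangular beam of width b_f.
M_n = T(d − a/2) = 202.8 × (33.4 − 0.5625) = 6659.4 kip·in.
M_n = 6659.4/12 = 554.95 kip·ft.

M_n ≈ 555 kip·ft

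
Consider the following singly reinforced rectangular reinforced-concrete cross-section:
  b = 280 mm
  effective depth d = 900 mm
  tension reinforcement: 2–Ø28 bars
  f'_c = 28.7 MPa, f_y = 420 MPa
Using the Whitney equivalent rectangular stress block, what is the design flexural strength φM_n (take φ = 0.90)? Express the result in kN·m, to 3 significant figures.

φM_n ≈ 401 kN·m

A_s = 2 × 616 = 1232 mm².
T = A_s f_y = 1232 × 420 = 517440 N = 517.44 kN.
From C = T: a = T/(0.85 f'_c b) = 517440/(0.85 × 28.7 × 280) = 75.75 mm.
M_n = T(d − a/2) = 517.44 kN × (900 − 37.875) mm = 446.10 kN·m.
φM_n = 0.90 × 446.10 = 401.49 kN·m.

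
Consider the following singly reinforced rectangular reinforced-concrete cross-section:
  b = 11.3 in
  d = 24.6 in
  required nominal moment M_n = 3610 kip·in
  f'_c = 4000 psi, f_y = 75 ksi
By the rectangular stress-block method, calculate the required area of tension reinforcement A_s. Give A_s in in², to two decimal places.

A_s ≈ 2.14 in²

From M_n = 0.85 f'_c a b (d − a/2):
a = d − √(d² − 2M_n/(0.85 f'_c b)) = 24.6 − √(24.6² − 2 × 3610/(0.85 × 4 × 11.3)) = 4.174 in.
A_s = 0.85 f'_c a b / f_y = 0.85 × 4 × 4.174 × 11.3 / 75 = 2.138 in².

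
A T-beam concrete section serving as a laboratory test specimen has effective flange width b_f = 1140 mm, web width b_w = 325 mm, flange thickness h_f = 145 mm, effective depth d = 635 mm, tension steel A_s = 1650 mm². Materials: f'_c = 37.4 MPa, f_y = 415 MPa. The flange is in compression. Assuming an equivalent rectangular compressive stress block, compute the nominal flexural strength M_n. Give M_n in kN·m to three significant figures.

M_n ≈ 428 kN·m

Tension: T = A_s f_y = 1650 × 415 = 684750 N.
Try a within the flange: a = T/(0.85 f'_c b_f) = 684750/(0.85 × 37.4 × 1140) = 18.89 mm.
Since a = 18.89 ≤ h_f = 145 mm, the stress block lies entirely in the flange; analyse as a rectangular beam of width b_f.
M_n = T(d − a/2) = 684750 × (635 − 9.445) = 428.35 × 10⁶ N·mm.
M_n = 428.35 kN·m.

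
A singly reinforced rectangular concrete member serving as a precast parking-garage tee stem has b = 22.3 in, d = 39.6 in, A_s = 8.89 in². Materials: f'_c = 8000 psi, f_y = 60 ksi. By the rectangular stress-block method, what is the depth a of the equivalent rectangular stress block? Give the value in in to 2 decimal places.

T = A_s f_y = 8.89 × 60 = 533.4 kips.
a = T/(0.85 f'_c b) = 533.4/(0.85 × 8 × 22.3) = 3.52 in.

a ≈ 3.52 in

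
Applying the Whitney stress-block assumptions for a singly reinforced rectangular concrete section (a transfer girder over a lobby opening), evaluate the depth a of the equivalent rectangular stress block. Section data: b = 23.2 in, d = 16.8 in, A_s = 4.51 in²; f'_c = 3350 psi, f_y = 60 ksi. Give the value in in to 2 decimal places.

a ≈ 4.10 in

T = A_s f_y = 4.51 × 60 = 270.6 kips.
a = T/(0.85 f'_c b) = 270.6/(0.85 × 3.35 × 23.2) = 4.10 in.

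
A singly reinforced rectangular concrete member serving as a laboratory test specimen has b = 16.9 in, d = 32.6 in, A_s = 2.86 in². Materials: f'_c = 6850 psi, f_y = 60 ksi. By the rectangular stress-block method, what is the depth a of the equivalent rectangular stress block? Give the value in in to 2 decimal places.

T = A_s f_y = 2.86 × 60 = 171.6 kips.
a = T/(0.85 f'_c b) = 171.6/(0.85 × 6.85 × 16.9) = 1.74 in.

a ≈ 1.74 in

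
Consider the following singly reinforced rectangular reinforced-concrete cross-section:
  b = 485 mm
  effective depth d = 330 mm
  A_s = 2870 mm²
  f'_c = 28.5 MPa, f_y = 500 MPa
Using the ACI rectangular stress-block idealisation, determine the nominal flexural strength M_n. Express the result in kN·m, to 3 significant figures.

M_n ≈ 386 kN·m

T = A_s f_y = 2870 × 500 = 1435000 N = 1435 kN.
From C = T: a = T/(0.85 f'_c b) = 1435000/(0.85 × 28.5 × 485) = 122.14 mm.
M_n = T(d − a/2) = 1435 kN × (330 − 61.07) mm = 385.91 kN·m.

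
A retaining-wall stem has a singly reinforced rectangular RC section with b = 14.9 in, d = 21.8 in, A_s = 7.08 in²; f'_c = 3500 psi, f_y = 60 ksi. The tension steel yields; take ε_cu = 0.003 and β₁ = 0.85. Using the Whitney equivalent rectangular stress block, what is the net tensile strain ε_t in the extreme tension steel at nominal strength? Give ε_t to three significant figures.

a = A_s f_y/(0.85 f'_c b) = 9.583 in.
β₁ = 0.85, so c = a/β₁ = 9.583/0.85 = 11.274 in.
From the linear strain diagram with ε_cu = 0.003: ε_t = 0.003 (d − c)/c = 0.003 × (21.8 − 11.274)/11.274 = 0.00280.
ε_t < 0.004 — the section is over-reinforced for flexure under ACI limits.

ε_t ≈ 0.00280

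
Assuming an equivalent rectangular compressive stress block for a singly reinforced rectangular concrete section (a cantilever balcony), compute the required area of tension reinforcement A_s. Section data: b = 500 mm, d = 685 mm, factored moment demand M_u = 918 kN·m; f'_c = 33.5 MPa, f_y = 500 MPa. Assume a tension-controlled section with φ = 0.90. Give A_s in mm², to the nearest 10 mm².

A_s ≈ 3250 mm²

M_n = M_u/φ = 918/0.90 = 1020 kN·m.
With M_n = 0.85 f'_c a b (d − a/2), solve the quadratic for a:
a = d − √(d² − 2M_n/(0.85 f'_c b)) = 685 − √(685² − 2 × 1020×10⁶/(0.85 × 33.5 × 500)) = 114.09 mm.
A_s = 0.85 f'_c a b / f_y = 0.85 × 33.5 × 114.09 × 500 / 500 = 3248.7 mm².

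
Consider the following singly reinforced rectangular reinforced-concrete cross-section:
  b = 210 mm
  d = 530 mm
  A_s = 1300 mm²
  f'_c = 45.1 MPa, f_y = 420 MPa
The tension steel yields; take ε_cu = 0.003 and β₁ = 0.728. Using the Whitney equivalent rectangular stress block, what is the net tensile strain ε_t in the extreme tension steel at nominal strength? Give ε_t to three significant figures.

a = A_s f_y/(0.85 f'_c b) = 67.82 mm.
β₁ = 0.728, so c = a/β₁ = 67.82/0.728 = 93.16 mm.
From the linear strain diagram with ε_cu = 0.003: ε_t = 0.003 (d − c)/c = 0.003 × (530 − 93.16)/93.16 = 0.0141.
Since ε_t ≥ 0.005, the section is tension-controlled.

ε_t ≈ 0.0141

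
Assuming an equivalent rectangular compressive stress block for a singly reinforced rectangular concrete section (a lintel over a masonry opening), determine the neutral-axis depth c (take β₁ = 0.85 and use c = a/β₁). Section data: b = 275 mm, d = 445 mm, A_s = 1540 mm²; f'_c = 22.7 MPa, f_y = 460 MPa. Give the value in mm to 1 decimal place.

c ≈ 157.1 mm

T = A_s f_y = 1540 × 460 = 708400 N = 708.4 kN.
Setting C = 0.85 f'_c a b equal to T: a = 708400/(0.85 × 22.7 × 275) = 133.506 mm.
With β₁ = 0.85, c = a/β₁ = 133.506/0.85 = 157.1 mm.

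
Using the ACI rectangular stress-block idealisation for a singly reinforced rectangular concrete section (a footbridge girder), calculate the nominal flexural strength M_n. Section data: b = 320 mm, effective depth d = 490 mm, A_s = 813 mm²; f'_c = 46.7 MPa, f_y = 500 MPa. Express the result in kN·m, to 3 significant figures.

M_n ≈ 193 kN·m

T = A_s f_y = 813 × 500 = 406500 N = 406.5 kN.
From C = T: a = T/(0.85 f'_c b) = 406500/(0.85 × 46.7 × 320) = 32.00 mm.
M_n = T(d − a/2) = 406.5 kN × (490 − 16) mm = 192.68 kN·m.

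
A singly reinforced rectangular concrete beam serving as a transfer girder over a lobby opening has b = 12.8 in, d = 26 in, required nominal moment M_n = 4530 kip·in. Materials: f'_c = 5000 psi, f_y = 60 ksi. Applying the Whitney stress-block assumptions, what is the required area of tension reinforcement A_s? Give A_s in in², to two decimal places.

A_s ≈ 3.11 in²

From M_n = 0.85 f'_c a b (d − a/2):
a = d − √(d² − 2M_n/(0.85 f'_c b)) = 26 − √(26² − 2 × 4530/(0.85 × 5 × 12.8)) = 3.429 in.
A_s = 0.85 f'_c a b / f_y = 0.85 × 5 × 3.429 × 12.8 / 60 = 3.109 in².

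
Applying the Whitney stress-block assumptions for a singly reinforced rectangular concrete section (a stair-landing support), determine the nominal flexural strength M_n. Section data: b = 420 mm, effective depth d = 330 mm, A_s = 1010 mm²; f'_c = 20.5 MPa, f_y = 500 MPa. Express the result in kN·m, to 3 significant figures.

M_n ≈ 149 kN·m

T = A_s f_y = 1010 × 500 = 505000 N = 505 kN.
From C = T: a = T/(0.85 f'_c b) = 505000/(0.85 × 20.5 × 420) = 69.00 mm.
M_n = T(d − a/2) = 505 kN × (330 − 34.5) mm = 149.23 kN·m.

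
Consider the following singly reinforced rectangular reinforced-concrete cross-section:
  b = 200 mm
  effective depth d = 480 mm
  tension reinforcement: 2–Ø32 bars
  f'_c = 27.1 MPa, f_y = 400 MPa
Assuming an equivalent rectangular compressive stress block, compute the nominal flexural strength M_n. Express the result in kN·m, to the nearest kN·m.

M_n ≈ 264 kN·m

A_s = 2 × 804 = 1608 mm².
T = A_s f_y = 1608 × 400 = 643200 N = 643.2 kN.
From C = T: a = T/(0.85 f'_c b) = 643200/(0.85 × 27.1 × 200) = 139.61 mm.
M_n = T(d − a/2) = 643.2 kN × (480 − 69.805) mm = 263.84 kN·m.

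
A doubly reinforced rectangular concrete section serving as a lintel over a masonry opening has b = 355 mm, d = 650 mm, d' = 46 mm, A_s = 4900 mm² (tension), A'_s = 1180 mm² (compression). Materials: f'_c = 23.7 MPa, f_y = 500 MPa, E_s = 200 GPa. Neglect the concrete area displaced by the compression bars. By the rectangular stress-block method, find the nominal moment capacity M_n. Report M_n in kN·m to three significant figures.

Assume both tension and compression steel yield.
Net tension couple steel: A_s − A'_s = 3720 mm².
a = (A_s − A'_s) f_y / (0.85 f'_c b) = 1860000/(0.85 × 23.7 × 355) = 260.09 mm.
c = a/β₁ = 260.09/0.85 = 305.99 mm; ε'_s = 0.003(c − d')/c = 0.0025 ≥ f_y/E_s = 0.0025, so compression steel does yield.
M_n = (A_s − A'_s) f_y (d − a/2) + A'_s f_y (d − d') = [1860000 × (650 − 130.045) + 590000 × (650 − 46)] × 10⁻⁶ = 967.12 + 356.36 = 1323.48 kN·m.

M_n ≈ 1320 kN·m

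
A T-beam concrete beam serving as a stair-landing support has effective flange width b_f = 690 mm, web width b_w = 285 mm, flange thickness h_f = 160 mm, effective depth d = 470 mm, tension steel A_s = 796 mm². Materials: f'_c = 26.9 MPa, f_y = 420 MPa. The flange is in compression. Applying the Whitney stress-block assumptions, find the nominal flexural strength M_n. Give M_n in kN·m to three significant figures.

Tension: T = A_s f_y = 796 × 420 = 334320 N.
Try a within the flange: a = T/(0.85 f'_c b_f) = 334320/(0.85 × 26.9 × 690) = 21.19 mm.
Since a = 21.19 ≤ h_f = 160 mm, the stress block lies entirely in the flange; analyse as a rectangular beam of width b_f.
M_n = T(d − a/2) = 334320 × (470 − 10.595) = 153.59 × 10⁶ N·mm.
M_n = 153.59 kN·m.

M_n ≈ 154 kN·m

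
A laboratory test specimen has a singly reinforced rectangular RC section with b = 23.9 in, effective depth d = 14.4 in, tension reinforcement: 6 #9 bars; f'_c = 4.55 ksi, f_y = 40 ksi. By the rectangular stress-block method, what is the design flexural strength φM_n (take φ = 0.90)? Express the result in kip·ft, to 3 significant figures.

A_s = 6 × 1 = 6 in².
T = A_s f_y = 6 × 40 = 240 kips.
a = T/(0.85 f'_c b) = 240/(0.85 × 4.55 × 23.9) = 2.596 in.
M_n = T(d − a/2) = 240 × (14.4 − 1.298) = 3144.5 kip·in = 3144.5/12 = 262.04 kip·ft.
φM_n = 0.90 × 262.04 = 235.84 kip·ft.

φM_n ≈ 236 kip·ft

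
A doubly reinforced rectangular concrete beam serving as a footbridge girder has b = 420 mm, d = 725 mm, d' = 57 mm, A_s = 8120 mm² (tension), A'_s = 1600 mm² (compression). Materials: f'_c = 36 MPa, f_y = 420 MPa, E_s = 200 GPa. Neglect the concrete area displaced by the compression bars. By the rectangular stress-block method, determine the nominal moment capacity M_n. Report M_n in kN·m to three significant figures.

Assume both tension and compression steel yield.
Net tension couple steel: A_s − A'_s = 6520 mm².
a = (A_s − A'_s) f_y / (0.85 f'_c b) = 2738400/(0.85 × 36 × 420) = 213.07 mm.
c = a/β₁ = 213.07/0.793 = 268.69 mm; ε'_s = 0.003(c − d')/c = 0.0024 ≥ f_y/E_s = 0.0021, so compression steel does yield.
M_n = (A_s − A'_s) f_y (d − a/2) + A'_s f_y (d − d') = [2738400 × (725 − 106.535) + 672000 × (725 − 57)] × 10⁻⁶ = 1693.60 + 448.90 = 2142.50 kN·m.

M_n ≈ 2140 kN·m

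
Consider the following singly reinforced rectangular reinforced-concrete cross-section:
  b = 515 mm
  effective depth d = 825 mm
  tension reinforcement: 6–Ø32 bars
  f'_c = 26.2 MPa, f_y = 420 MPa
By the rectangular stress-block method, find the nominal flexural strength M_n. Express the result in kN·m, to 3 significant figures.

M_n ≈ 1490 kN·m

A_s = 6 × 804 = 4824 mm².
T = A_s f_y = 4824 × 420 = 2026080 N = 2026.08 kN.
From C = T: a = T/(0.85 f'_c b) = 2026080/(0.85 × 26.2 × 515) = 176.66 mm.
M_n = T(d − a/2) = 2026.08 kN × (825 − 88.33) mm = 1492.55 kN·m.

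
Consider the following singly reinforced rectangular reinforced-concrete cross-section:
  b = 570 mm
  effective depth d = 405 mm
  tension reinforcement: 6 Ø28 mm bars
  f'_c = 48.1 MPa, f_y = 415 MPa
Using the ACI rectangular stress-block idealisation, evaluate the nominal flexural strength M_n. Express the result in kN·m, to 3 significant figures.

A_s = 6 × 616 = 3696 mm².
T = A_s f_y = 3696 × 415 = 1533840 N = 1533.84 kN.
From C = T: a = T/(0.85 f'_c b) = 1533840/(0.85 × 48.1 × 570) = 65.82 mm.
M_n = T(d − a/2) = 1533.84 kN × (405 − 32.91) mm = 570.73 kN·m.

M_n ≈ 571 kN·m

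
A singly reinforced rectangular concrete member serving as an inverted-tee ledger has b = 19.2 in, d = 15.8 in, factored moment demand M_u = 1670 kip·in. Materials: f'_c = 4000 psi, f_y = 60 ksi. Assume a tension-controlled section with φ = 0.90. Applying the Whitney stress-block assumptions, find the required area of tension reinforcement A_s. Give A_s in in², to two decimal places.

A_s ≈ 2.08 in²

M_n = M_u/φ = 1670/0.90 = 1855.56 kip·in.
From M_n = 0.85 f'_c a b (d − a/2):
a = d − √(d² − 2M_n/(0.85 f'_c b)) = 15.8 − √(15.8² − 2 × 1855.56/(0.85 × 4 × 19.2)) = 1.915 in.
A_s = 0.85 f'_c a b / f_y = 0.85 × 4 × 1.915 × 19.2 / 60 = 2.084 in².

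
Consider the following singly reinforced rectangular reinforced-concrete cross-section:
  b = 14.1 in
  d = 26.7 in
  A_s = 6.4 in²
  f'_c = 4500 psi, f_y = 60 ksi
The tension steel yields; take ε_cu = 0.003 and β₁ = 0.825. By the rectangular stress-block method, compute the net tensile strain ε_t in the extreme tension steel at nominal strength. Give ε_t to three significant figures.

a = A_s f_y/(0.85 f'_c b) = 7.120 in.
β₁ = 0.825, so c = a/β₁ = 7.120/0.825 = 8.630 in.
From the linear strain diagram with ε_cu = 0.003: ε_t = 0.003 (d − c)/c = 0.003 × (26.7 − 8.630)/8.630 = 0.00628.
Since ε_t ≥ 0.005, the section is tension-controlled.

ε_t ≈ 0.00628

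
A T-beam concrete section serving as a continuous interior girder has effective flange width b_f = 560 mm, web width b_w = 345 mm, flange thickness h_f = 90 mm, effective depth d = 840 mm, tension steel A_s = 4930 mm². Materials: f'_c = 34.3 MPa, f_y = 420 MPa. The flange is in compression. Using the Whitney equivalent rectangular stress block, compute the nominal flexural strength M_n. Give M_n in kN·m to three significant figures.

M_n ≈ 1600 kN·m

Tension: T = A_s f_y = 4930 × 420 = 2070600 N.
Try a within the flange: a = T/(0.85 f'_c b_f) = 2070600/(0.85 × 34.3 × 560) = 126.82 mm.
a = 126.82 > h_f = 90 mm: the block extends into the web. Split into flange-overhang and web parts.
C_f = 0.85 f'_c (b_f − b_w) h_f = 0.85 × 34.3 × (560 − 345) × 90 = 564149 N.
Remaining web compression depth: a_w = (T − C_f)/(0.85 f'_c b_w) = (2070600 − 564149)/(0.85 × 34.3 × 345) = 149.77 mm.
M_n = C_f(d − h_f/2) + (T − C_f)(d − a_w/2) = 564149 × (840 − 45) + 1506451 × (840 − 74.885) = 448.50 + 1152.61 = 1601.11 × 10⁶ N·mm.
M_n = 1601.11 kN·m.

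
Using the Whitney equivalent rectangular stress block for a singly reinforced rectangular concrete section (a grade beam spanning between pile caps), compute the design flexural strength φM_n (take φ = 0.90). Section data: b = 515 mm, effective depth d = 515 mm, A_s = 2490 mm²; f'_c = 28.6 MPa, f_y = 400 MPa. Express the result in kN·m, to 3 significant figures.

T = A_s f_y = 2490 × 400 = 996000 N = 996 kN.
From C = T: a = T/(0.85 f'_c b) = 996000/(0.85 × 28.6 × 515) = 79.55 mm.
M_n = T(d − a/2) = 996 kN × (515 − 39.775) mm = 473.32 kN·m.
φM_n = 0.90 × 473.32 = 425.99 kN·m.

φM_n ≈ 426 kN·m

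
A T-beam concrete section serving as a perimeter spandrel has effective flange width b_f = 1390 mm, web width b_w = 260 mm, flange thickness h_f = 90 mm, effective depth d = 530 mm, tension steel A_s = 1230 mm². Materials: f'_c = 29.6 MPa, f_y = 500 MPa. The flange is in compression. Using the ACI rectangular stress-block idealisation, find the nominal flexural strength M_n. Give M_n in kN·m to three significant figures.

Tension: T = A_s f_y = 1230 × 500 = 615000 N.
Try a within the flange: a = T/(0.85 f'_c b_f) = 615000/(0.85 × 29.6 × 1390) = 17.59 mm.
Since a = 17.59 ≤ h_f = 90 mm, the stress block lies entirely in the flange; analyse as a rectangular beam of width b_f.
M_n = T(d − a/2) = 615000 × (530 − 8.795) = 320.54 × 10⁶ N·mm.
M_n = 320.54 kN·m.

M_n ≈ 321 kN·m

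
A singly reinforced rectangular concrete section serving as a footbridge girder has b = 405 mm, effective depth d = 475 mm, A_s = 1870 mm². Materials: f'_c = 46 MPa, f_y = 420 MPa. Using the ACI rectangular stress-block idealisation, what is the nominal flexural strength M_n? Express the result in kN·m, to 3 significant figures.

M_n ≈ 354 kN·m

T = A_s f_y = 1870 × 420 = 785400 N = 785.4 kN.
From C = T: a = T/(0.85 f'_c b) = 785400/(0.85 × 46 × 405) = 49.60 mm.
M_n = T(d − a/2) = 785.4 kN × (475 − 24.8) mm = 353.59 kN·m.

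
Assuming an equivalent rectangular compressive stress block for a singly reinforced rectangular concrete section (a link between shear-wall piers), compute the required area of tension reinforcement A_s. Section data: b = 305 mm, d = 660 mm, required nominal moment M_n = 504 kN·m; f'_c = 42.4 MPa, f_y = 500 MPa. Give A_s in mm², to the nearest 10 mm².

A_s ≈ 1620 mm²

With M_n = 0.85 f'_c a b (d − a/2), solve the quadratic for a:
a = d − √(d² − 2M_n/(0.85 f'_c b)) = 660 − √(660² − 2 × 504×10⁶/(0.85 × 42.4 × 305)) = 73.57 mm.
A_s = 0.85 f'_c a b / f_y = 0.85 × 42.4 × 73.57 × 305 / 500 = 1617.4 mm².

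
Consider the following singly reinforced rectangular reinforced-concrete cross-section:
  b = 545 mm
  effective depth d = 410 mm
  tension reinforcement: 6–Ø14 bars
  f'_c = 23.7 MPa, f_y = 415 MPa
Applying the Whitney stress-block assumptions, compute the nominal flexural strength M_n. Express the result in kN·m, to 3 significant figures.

M_n ≈ 151 kN·m

A_s = 6 × 154 = 924 mm².
T = A_s f_y = 924 × 415 = 383460 N = 383.46 kN.
From C = T: a = T/(0.85 f'_c b) = 383460/(0.85 × 23.7 × 545) = 34.93 mm.
M_n = T(d − a/2) = 383.46 kN × (410 − 17.465) mm = 150.52 kN·m.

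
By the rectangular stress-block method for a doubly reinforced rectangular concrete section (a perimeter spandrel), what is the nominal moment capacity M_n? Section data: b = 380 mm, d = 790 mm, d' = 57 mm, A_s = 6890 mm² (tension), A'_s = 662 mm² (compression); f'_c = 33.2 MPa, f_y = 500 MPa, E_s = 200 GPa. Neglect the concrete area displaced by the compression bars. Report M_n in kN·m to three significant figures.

Assume both tension and compression steel yield.
Net tension couple steel: A_s − A'_s = 6228 mm².
a = (A_s − A'_s) f_y / (0.85 f'_c b) = 3114000/(0.85 × 33.2 × 380) = 290.39 mm.
c = a/β₁ = 290.39/0.813 = 357.18 mm; ε'_s = 0.003(c − d')/c = 0.0025 ≥ f_y/E_s = 0.0025, so compression steel does yield.
M_n = (A_s − A'_s) f_y (d − a/2) + A'_s f_y (d − d') = [3114000 × (790 − 145.195) + 331000 × (790 − 57)] × 10⁻⁶ = 2007.92 + 242.62 = 2250.54 kN·m.

M_n ≈ 2250 kN·m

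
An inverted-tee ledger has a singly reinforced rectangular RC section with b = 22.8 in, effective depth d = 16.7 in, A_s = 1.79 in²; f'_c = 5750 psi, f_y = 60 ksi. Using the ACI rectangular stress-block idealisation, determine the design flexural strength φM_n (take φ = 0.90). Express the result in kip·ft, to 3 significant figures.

φM_n ≈ 131 kip·ft

T = A_s f_y = 1.79 × 60 = 107.4 kips.
a = T/(0.85 f'_c b) = 107.4/(0.85 × 5.75 × 22.8) = 0.964 in.
M_n = T(d − a/2) = 107.4 × (16.7 − 0.482) = 1741.8 kip·in = 1741.8/12 = 145.15 kip·ft.
φM_n = 0.90 × 145.15 = 130.64 kip·ft.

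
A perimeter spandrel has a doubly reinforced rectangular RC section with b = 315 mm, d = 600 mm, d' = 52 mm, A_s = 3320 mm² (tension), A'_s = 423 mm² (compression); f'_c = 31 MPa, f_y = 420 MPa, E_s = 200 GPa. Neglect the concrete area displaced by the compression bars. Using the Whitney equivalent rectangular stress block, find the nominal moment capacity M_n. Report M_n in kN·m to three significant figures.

M_n ≈ 738 kN·m

Assume both tension and compression steel yield.
Net tension couple steel: A_s − A'_s = 2897 mm².
a = (A_s − A'_s) f_y / (0.85 f'_c b) = 1216740/(0.85 × 31 × 315) = 146.59 mm.
c = a/β₁ = 146.59/0.829 = 176.83 mm; ε'_s = 0.003(c − d')/c = 0.0021 ≥ f_y/E_s = 0.0021, so compression steel does yield.
M_n = (A_s − A'_s) f_y (d − a/2) + A'_s f_y (d − d') = [1216740 × (600 − 73.295) + 177660 × (600 − 52)] × 10⁻⁶ = 640.86 + 97.36 = 738.22 kN·m.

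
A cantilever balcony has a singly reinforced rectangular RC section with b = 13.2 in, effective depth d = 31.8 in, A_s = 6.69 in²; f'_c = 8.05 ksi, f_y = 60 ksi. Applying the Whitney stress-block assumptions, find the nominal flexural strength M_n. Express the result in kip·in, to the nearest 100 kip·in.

M_n ≈ 11900 kip·in

T = A_s f_y = 6.69 × 60 = 401.4 kips.
a = T/(0.85 f'_c b) = 401.4/(0.85 × 8.05 × 13.2) = 4.444 in.
M_n = T(d − a/2) = 401.4 × (31.8 − 2.222) = 11872.6 kip·in.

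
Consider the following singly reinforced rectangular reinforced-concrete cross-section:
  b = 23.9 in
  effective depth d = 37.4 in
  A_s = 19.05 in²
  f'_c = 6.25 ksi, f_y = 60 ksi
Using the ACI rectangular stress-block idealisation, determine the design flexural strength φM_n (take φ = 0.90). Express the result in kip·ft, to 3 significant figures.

T = A_s f_y = 19.05 × 60 = 1143 kips.
a = T/(0.85 f'_c b) = 1143/(0.85 × 6.25 × 23.9) = 9.002 in.
M_n = T(d − a/2) = 1143 × (37.4 − 4.501) = 37603.6 kip·in = 37603.6/12 = 3133.63 kip·ft.
φM_n = 0.90 × 3133.63 = 2820.27 kip·ft.

φM_n ≈ 2820 kip·ft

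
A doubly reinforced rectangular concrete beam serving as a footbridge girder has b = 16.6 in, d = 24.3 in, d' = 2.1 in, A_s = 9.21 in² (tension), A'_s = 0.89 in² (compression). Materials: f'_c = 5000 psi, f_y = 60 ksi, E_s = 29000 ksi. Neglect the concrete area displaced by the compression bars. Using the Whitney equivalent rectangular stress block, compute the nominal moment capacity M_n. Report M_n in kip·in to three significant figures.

Assume both steels yield.
a = (A_s − A'_s) f_y/(0.85 f'_c b) = (9.21 − 0.89) × 60/(0.85 × 5 × 16.6) = 7.076 in.
c = a/β₁ = 7.076/0.8 = 8.845 in; ε'_s = 0.003(c − d')/c = 0.0023 ≥ ε_y = 0.0021, so the compression steel yields.
M_n = (A_s − A'_s) f_y (d − a/2) + A'_s f_y (d − d') = 499.2 × (24.3 − 3.538) + 53.4 × (24.3 − 2.1) = 10364.4 + 1185.5 = 11549.9 kip·in.

M_n ≈ 11500 kip·in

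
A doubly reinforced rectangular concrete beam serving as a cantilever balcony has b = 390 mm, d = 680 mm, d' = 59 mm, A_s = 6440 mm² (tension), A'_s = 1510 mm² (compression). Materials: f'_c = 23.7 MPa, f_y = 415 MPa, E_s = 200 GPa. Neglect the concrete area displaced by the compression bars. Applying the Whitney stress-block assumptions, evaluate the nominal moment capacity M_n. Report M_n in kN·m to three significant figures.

Assume both tension and compression steel yield.
Net tension couple steel: A_s − A'_s = 4930 mm².
a = (A_s − A'_s) f_y / (0.85 f'_c b) = 2045950/(0.85 × 23.7 × 390) = 260.41 mm.
c = a/β₁ = 260.41/0.85 = 306.36 mm; ε'_s = 0.003(c − d')/c = 0.0024 ≥ f_y/E_s = 0.0021, so compression steel does yield.
M_n = (A_s − A'_s) f_y (d − a/2) + A'_s f_y (d − d') = [2045950 × (680 − 130.205) + 626650 × (680 − 59)] × 10⁻⁶ = 1124.85 + 389.15 = 1514.00 kN·m.

M_n ≈ 1510 kN·m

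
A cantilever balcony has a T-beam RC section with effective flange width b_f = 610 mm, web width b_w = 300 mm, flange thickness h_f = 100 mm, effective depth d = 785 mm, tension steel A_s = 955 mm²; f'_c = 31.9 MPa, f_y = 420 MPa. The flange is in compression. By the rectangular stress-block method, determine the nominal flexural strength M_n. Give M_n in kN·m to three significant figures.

M_n ≈ 310 kN·m

Tension: T = A_s f_y = 955 × 420 = 401100 N.
Try a within the flange: a = T/(0.85 f'_c b_f) = 401100/(0.85 × 31.9 × 610) = 24.25 mm.
Since a = 24.25 ≤ h_f = 100 mm, the stress block lies entirely in the flange; analyse as a rectangular beam of width b_f.
M_n = T(d − a/2) = 401100 × (785 − 12.125) = 310.00 × 10⁶ N·mm.
M_n = 310.00 kN·m.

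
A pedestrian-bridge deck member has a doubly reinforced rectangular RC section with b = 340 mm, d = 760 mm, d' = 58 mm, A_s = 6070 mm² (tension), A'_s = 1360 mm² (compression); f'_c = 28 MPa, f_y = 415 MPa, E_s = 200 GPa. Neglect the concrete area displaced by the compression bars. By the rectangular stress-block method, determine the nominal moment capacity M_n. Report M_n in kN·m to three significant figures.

M_n ≈ 1650 kN·m

Assume both tension and compression steel yield.
Net tension couple steel: A_s − A'_s = 4710 mm².
a = (A_s − A'_s) f_y / (0.85 f'_c b) = 1954650/(0.85 × 28 × 340) = 241.55 mm.
c = a/β₁ = 241.55/0.85 = 284.18 mm; ε'_s = 0.003(c − d')/c = 0.0024 ≥ f_y/E_s = 0.0021, so compression steel does yield.
M_n = (A_s − A'_s) f_y (d − a/2) + A'_s f_y (d − d') = [1954650 × (760 − 120.775) + 564400 × (760 − 58)] × 10⁻⁶ = 1249.46 + 396.21 = 1645.67 kN·m.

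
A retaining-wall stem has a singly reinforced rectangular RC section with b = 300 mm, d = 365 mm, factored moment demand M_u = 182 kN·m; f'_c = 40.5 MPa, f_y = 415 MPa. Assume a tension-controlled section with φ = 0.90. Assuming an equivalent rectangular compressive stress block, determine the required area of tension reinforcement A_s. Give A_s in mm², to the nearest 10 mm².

A_s ≈ 1450 mm²

M_n = M_u/φ = 182/0.90 = 202.222 kN·m.
With M_n = 0.85 f'_c a b (d − a/2), solve the quadratic for a:
a = d − √(d² − 2M_n/(0.85 f'_c b)) = 365 − √(365² − 2 × 202.222×10⁶/(0.85 × 40.5 × 300)) = 58.30 mm.
A_s = 0.85 f'_c a b / f_y = 0.85 × 40.5 × 58.30 × 300 / 415 = 1450.8 mm².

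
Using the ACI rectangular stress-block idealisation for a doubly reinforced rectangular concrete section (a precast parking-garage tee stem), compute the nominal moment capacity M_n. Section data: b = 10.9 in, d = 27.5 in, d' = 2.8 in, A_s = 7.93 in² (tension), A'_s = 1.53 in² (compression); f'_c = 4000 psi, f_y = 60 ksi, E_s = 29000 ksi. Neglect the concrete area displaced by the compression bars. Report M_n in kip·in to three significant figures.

Assume both steels yield.
a = (A_s − A'_s) f_y/(0.85 f'_c b) = (7.93 − 1.53) × 60/(0.85 × 4 × 10.9) = 10.362 in.
c = a/β₁ = 10.362/0.85 = 12.191 in; ε'_s = 0.003(c − d')/c = 0.0023 ≥ ε_y = 0.0021, so the compression steel yields.
M_n = (A_s − A'_s) f_y (d − a/2) + A'_s f_y (d − d') = 384 × (27.5 − 5.181) + 91.8 × (27.5 − 2.8) = 8570.5 + 2267.5 = 10838.0 kip·in.

M_n ≈ 10800 kip·in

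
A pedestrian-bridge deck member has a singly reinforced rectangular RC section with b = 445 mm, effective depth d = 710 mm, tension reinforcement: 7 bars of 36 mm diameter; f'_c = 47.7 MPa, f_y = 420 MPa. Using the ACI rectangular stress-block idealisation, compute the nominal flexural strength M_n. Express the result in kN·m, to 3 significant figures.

M_n ≈ 1880 kN·m

A_s = 7 × 1018 = 7126 mm².
T = A_s f_y = 7126 × 420 = 2992920 N = 2992.92 kN.
From C = T: a = T/(0.85 f'_c b) = 2992920/(0.85 × 47.7 × 445) = 165.88 mm.
M_n = T(d − a/2) = 2992.92 kN × (710 − 82.94) mm = 1876.74 kN·m.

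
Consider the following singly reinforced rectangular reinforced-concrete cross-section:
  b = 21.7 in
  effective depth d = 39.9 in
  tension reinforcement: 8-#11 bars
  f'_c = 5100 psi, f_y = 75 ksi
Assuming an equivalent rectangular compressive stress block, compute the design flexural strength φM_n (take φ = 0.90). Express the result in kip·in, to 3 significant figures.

A_s = 8 × 1.56 = 12.48 in².
T = A_s f_y = 12.48 × 75 = 936 kips.
a = T/(0.85 f'_c b) = 936/(0.85 × 5.1 × 21.7) = 9.950 in.
M_n = T(d − a/2) = 936 × (39.9 − 4.975) = 32689.8 kip·in.
φM_n = 0.90 × 32689.8 = 29420.8 kip·in.

φM_n ≈ 29400 kip·in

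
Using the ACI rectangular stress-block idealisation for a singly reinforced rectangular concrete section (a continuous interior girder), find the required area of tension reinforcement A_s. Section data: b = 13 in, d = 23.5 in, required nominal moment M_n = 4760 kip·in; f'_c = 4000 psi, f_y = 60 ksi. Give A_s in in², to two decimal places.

From M_n = 0.85 f'_c a b (d − a/2):
a = d − √(d² − 2M_n/(0.85 f'_c b)) = 23.5 − √(23.5² − 2 × 4760/(0.85 × 4 × 13)) = 5.146 in.
A_s = 0.85 f'_c a b / f_y = 0.85 × 4 × 5.146 × 13 / 60 = 3.791 in².

A_s ≈ 3.79 in²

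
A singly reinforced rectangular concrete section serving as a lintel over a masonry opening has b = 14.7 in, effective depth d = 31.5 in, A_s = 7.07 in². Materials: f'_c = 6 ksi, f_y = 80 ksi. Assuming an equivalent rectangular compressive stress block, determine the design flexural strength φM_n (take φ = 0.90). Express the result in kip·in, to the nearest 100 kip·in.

φM_n ≈ 14100 kip·in

T = A_s f_y = 7.07 × 80 = 565.6 kips.
a = T/(0.85 f'_c b) = 565.6/(0.85 × 6 × 14.7) = 7.544 in.
M_n = T(d − a/2) = 565.6 × (31.5 − 3.772) = 15683.0 kip·in.
φM_n = 0.90 × 15683.0 = 14114.7 kip·in.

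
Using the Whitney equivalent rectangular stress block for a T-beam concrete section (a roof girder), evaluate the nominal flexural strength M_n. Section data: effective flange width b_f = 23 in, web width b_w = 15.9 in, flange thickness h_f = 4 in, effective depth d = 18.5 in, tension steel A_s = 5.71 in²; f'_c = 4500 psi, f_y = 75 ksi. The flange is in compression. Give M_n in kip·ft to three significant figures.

Tension: T = A_s f_y = 5.71 × 75 = 428.25 kips.
Try a within the flange: a = T/(0.85 f'_c b_f) = 428.25/(0.85 × 4.5 × 23) = 4.868 in.
a = 4.868 > h_f = 4 in: the block extends into the web. Split into flange-overhang and web parts.
C_f = 0.85 f'_c (b_f − b_w) h_f = 0.85 × 4.5 × (23 − 15.9) × 4 = 108.6 kips.
Remaining web compression depth: a_w = (T − C_f)/(0.85 f'_c b_w) = (428.25 − 108.6)/(0.85 × 4.5 × 15.9) = 5.256 in.
M_n = C_f(d − h_f/2) + (T − C_f)(d − a_w/2) = 108.6 × (18.5 − 2) + 319.65 × (18.5 − 2.628) = 1791.9 + 5073.5 = 6865.4 kip·in.
M_n = 6865.4/12 = 572.12 kip·ft.

M_n ≈ 572 kip·ft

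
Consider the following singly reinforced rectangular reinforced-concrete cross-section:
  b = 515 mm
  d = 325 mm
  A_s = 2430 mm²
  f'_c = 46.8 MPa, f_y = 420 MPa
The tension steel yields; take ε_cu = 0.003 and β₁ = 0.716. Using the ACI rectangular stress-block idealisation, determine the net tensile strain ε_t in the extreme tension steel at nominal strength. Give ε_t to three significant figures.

a = A_s f_y/(0.85 f'_c b) = 49.82 mm.
β₁ = 0.716, so c = a/β₁ = 49.82/0.716 = 69.58 mm.
From the linear strain diagram with ε_cu = 0.003: ε_t = 0.003 (d − c)/c = 0.003 × (325 − 69.58)/69.58 = 0.0110.
Since ε_t ≥ 0.005, the section is tension-controlled.

ε_t ≈ 0.0110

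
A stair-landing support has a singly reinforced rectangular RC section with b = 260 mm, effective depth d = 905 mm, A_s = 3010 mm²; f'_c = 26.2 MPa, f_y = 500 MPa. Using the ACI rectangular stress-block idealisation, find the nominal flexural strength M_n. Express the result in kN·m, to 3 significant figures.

T = A_s f_y = 3010 × 500 = 1505000 N = 1505 kN.
From C = T: a = T/(0.85 f'_c b) = 1505000/(0.85 × 26.2 × 260) = 259.92 mm.
M_n = T(d − a/2) = 1505 kN × (905 − 129.96) mm = 1166.44 kN·m.

M_n ≈ 1170 kN·m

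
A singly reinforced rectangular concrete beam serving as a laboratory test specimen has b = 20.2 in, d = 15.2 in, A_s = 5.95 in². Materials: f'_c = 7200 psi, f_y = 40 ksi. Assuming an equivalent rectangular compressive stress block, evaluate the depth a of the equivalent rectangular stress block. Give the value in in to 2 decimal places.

T = A_s f_y = 5.95 × 40 = 238 kips.
a = T/(0.85 f'_c b) = 238/(0.85 × 7.2 × 20.2) = 1.93 in.

a ≈ 1.93 in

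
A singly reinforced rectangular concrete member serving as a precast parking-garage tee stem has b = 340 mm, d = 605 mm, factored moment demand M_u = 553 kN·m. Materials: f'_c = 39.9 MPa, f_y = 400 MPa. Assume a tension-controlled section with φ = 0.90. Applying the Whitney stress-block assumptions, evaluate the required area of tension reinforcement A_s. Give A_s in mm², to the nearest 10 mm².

A_s ≈ 2760 mm²

M_n = M_u/φ = 553/0.90 = 614.444 kN·m.
With M_n = 0.85 f'_c a b (d − a/2), solve the quadratic for a:
a = d − √(d² − 2M_n/(0.85 f'_c b)) = 605 − √(605² − 2 × 614.444×10⁶/(0.85 × 39.9 × 340)) = 95.63 mm.
A_s = 0.85 f'_c a b / f_y = 0.85 × 39.9 × 95.63 × 340 / 400 = 2756.8 mm².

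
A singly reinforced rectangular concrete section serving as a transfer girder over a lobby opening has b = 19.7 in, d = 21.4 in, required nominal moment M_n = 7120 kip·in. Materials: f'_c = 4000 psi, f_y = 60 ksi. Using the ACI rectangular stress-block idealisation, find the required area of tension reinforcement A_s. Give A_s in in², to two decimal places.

From M_n = 0.85 f'_c a b (d − a/2):
a = d − √(d² − 2M_n/(0.85 f'_c b)) = 21.4 − √(21.4² − 2 × 7120/(0.85 × 4 × 19.7)) = 5.736 in.
A_s = 0.85 f'_c a b / f_y = 0.85 × 4 × 5.736 × 19.7 / 60 = 6.403 in².

A_s ≈ 6.40 in²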